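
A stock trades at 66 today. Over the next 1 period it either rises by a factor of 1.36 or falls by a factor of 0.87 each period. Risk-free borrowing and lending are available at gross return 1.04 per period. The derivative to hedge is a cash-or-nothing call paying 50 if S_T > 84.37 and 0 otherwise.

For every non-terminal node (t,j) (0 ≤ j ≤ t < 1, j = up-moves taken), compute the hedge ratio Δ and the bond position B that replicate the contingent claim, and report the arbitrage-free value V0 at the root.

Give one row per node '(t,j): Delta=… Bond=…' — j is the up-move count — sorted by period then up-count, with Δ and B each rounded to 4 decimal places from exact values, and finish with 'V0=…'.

No-arbitrage ⇒ martingale measure with p* = (R−d)/(u−d) = 0.3469.
Payoff layer (t=1): V(1,0)=0.0000, V(1,1)=50.0000
(0,0): S=66.0000. Δ = (V_up−V_dn)/(S_up−S_dn) = (50.0000−0.0000)/(89.7600−57.4200) = 1.5461. V = [p*·50.0000 + (1−p*)·0.0000]/1.04 = 16.6797. B = V − Δ·S = -85.3611.
Check: Δ(0,0)·S0 + B(0,0) = 16.6797 = V0.

(0,0): Delta=1.5461 Bond=-85.3611
V0=16.6797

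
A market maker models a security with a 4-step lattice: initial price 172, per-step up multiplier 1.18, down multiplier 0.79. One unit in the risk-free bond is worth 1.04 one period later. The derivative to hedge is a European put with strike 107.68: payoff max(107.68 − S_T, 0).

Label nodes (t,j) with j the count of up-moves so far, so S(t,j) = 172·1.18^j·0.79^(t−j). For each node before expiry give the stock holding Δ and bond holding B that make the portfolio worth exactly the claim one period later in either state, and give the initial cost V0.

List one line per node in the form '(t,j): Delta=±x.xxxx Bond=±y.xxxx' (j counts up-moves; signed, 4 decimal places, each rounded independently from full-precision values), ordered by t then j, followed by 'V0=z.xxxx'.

No-arbitrage ⇒ martingale measure with p* = (R−d)/(u−d) = 0.6410.
Payoff layer (t=4): V(4,0)=40.6859, V(4,1)=7.6128, V(4,2)=0.0000, V(4,3)=0.0000, V(4,4)=0.0000
  t=3,j=0: stock 84.8027 → up 100.0672 (V=7.6128), down 66.9941 (V=40.6859). Price 18.7358; hedge Δ=-1.0000, bond B=103.5385.
  t=3,j=1: stock 126.6673 → up 149.4675 (V=0.0000), down 100.0672 (V=7.6128). Price 2.6277; hedge Δ=-0.1541, bond B=22.1477.
  t=3,j=2: stock 189.1993 → up 223.2552 (V=0.0000), down 149.4675 (V=0.0000). Price 0.0000; hedge Δ=0.0000, bond B=0.0000.
  t=3,j=3: stock 282.6015 → up 333.4698 (V=0.0000), down 223.2552 (V=0.0000). Price 0.0000; hedge Δ=0.0000, bond B=0.0000.
  t=2,j=0: stock 107.3452 → up 126.6673 (V=2.6277), down 84.8027 (V=18.7358). Price 8.0866; hedge Δ=-0.3848, bond B=49.3893.
  t=2,j=1: stock 160.3384 → up 189.1993 (V=0.0000), down 126.6673 (V=2.6277). Price 0.9070; hedge Δ=-0.0420, bond B=7.6447.
  t=2,j=2: stock 239.4928 → up 282.6015 (V=0.0000), down 189.1993 (V=0.0000). Price 0.0000; hedge Δ=0.0000, bond B=0.0000.
  t=1,j=0: stock 135.8800 → up 160.3384 (V=0.9070), down 107.3452 (V=8.0866). Price 3.3503; hedge Δ=-0.1355, bond B=21.7596.
  t=1,j=1: stock 202.9600 → up 239.4928 (V=0.0000), down 160.3384 (V=0.9070). Price 0.3131; hedge Δ=-0.0115, bond B=2.6387.
  t=0,j=0: stock 172.0000 → up 202.9600 (V=0.3131), down 135.8800 (V=3.3503). Price 1.3494; hedge Δ=-0.0453, bond B=9.1371.
Each (Δ,B) replicates both successor values, so the strategy is self-financing and V0 is arbitrage-free.

(0,0): Delta=-0.0453 Bond=9.1371
(1,0): Delta=-0.1355 Bond=21.7596
(1,1): Delta=-0.0115 Bond=2.6387
(2,0): Delta=-0.3848 Bond=49.3893
(2,1): Delta=-0.0420 Bond=7.6447
(2,2): Delta=0.0000 Bond=0.0000
(3,0): Delta=-1.0000 Bond=103.5385
(3,1): Delta=-0.1541 Bond=22.1477
(3,2): Delta=0.0000 Bond=0.0000
(3,3): Delta=0.0000 Bond=0.0000
V0=1.3494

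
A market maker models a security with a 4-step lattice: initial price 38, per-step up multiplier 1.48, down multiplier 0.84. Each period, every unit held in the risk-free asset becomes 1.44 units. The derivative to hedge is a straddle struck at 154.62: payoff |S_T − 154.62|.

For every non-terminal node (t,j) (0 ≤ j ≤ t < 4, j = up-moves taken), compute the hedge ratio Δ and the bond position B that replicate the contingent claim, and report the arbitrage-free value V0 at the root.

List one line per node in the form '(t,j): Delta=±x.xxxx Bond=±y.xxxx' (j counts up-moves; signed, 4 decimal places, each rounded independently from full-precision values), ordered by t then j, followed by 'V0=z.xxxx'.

(0,0): Delta=-0.3714 Bond=22.0266
(1,0): Delta=-1.0000 Bond=51.7819
(1,1): Delta=-0.3477 Bond=30.3807
(2,0): Delta=-1.0000 Bond=74.5660
(2,1): Delta=-1.0000 Bond=74.5660
(2,2): Delta=-0.3230 Bond=41.6937
(3,0): Delta=-1.0000 Bond=107.3750
(3,1): Delta=-1.0000 Bond=107.3750
(3,2): Delta=-1.0000 Bond=107.3750
(3,3): Delta=-0.2974 Bond=56.8832
V0=7.9119

Under the risk-neutral measure, an up-move has probability p* = (R−d)/(u−d) = 0.9375 and values discount at R = 1.44.
Terminal payoffs: V(4,0)=135.7009, V(4,1)=121.2863, V(4,2)=95.8892, V(4,3)=51.1420, V(4,4)=27.6984
Node (3,0) S=22.5228: V=(p*·121.2863+(1−p*)·135.7009)/1.44=84.8522; Δ=(121.2863−135.7009)/(33.3337−18.9191)=-1.0000; B=V−Δ·S=107.3750
Node (3,1) S=39.6829: V=(p*·95.8892+(1−p*)·121.2863)/1.44=67.6921; Δ=(95.8892−121.2863)/(58.7308−33.3337)=-1.0000; B=V−Δ·S=107.3750
Node (3,2) S=69.9176: V=(p*·51.1420+(1−p*)·95.8892)/1.44=37.4574; Δ=(51.1420−95.8892)/(103.4780−58.7308)=-1.0000; B=V−Δ·S=107.3750
Node (3,3) S=123.1881: V=(p*·27.6984+(1−p*)·51.1420)/1.44=20.2525; Δ=(27.6984−51.1420)/(182.3184−103.4780)=-0.2974; B=V−Δ·S=56.8832
Node (2,0) S=26.8128: V=(p*·67.6921+(1−p*)·84.8522)/1.44=47.7532; Δ=(67.6921−84.8522)/(39.6829−22.5228)=-1.0000; B=V−Δ·S=74.5660
Node (2,1) S=47.2416: V=(p*·37.4574+(1−p*)·67.6921)/1.44=27.3244; Δ=(37.4574−67.6921)/(69.9176−39.6829)=-1.0000; B=V−Δ·S=74.5660
Node (2,2) S=83.2352: V=(p*·20.2525+(1−p*)·37.4574)/1.44=14.8110; Δ=(20.2525−37.4574)/(123.1881−69.9176)=-0.3230; B=V−Δ·S=41.6937
Node (1,0) S=31.9200: V=(p*·27.3244+(1−p*)·47.7532)/1.44=19.8619; Δ=(27.3244−47.7532)/(47.2416−26.8128)=-1.0000; B=V−Δ·S=51.7819
Node (1,1) S=56.2400: V=(p*·14.8110+(1−p*)·27.3244)/1.44=10.8285; Δ=(14.8110−27.3244)/(83.2352−47.2416)=-0.3477; B=V−Δ·S=30.3807
Node (0,0) S=38.0000: V=(p*·10.8285+(1−p*)·19.8619)/1.44=7.9119; Δ=(10.8285−19.8619)/(56.2400−31.9200)=-0.3714; B=V−Δ·S=22.0266
Self-financing check: at every node Δ·S+B equals the discounted successor values.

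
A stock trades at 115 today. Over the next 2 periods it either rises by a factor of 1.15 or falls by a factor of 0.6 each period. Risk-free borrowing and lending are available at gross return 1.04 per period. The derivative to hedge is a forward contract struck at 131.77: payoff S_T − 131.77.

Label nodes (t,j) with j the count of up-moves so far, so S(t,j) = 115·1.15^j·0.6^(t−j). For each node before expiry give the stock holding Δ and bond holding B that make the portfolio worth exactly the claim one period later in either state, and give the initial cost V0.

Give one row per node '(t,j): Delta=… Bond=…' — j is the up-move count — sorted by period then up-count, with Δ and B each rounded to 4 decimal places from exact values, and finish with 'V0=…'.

The replicating-portfolio and risk-neutral prices coincide; use p* = (1.04−0.6)/(1.15−0.6) = 0.8000 for the latter.
Terminal payoffs: V(2,0)=-90.3700, V(2,1)=-52.4200, V(2,2)=20.3175
Node (1,0) S=69.0000: V=(p*·-52.4200+(1−p*)·-90.3700)/1.04=-57.7019; Δ=(-52.4200−-90.3700)/(79.3500−41.4000)=1.0000; B=V−Δ·S=-126.7019
Node (1,1) S=132.2500: V=(p*·20.3175+(1−p*)·-52.4200)/1.04=5.5481; Δ=(20.3175−-52.4200)/(152.0875−79.3500)=1.0000; B=V−Δ·S=-126.7019
Node (0,0) S=115.0000: V=(p*·5.5481+(1−p*)·-57.7019)/1.04=-6.8288; Δ=(5.5481−-57.7019)/(132.2500−69.0000)=1.0000; B=V−Δ·S=-121.8288
Check: Δ(0,0)·S0 + B(0,0) = -6.8288 = V0.

(0,0): Delta=1.0000 Bond=-121.8288
(1,0): Delta=1.0000 Bond=-126.7019
(1,1): Delta=1.0000 Bond=-126.7019
V0=-6.8288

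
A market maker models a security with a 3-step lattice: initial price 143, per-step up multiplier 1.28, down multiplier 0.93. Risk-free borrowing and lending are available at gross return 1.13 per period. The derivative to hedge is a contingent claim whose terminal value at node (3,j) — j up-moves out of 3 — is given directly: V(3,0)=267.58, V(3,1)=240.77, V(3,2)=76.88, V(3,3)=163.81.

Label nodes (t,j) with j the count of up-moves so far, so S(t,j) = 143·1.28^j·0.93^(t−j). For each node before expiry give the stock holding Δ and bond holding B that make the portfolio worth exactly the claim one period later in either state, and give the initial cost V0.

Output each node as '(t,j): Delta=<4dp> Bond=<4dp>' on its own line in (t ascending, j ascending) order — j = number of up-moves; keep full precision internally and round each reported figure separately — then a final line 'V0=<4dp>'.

Since d<R<u, set p* = (R−d)/(u−d) = 0.5714; price each node as the discounted p*-expectation of its children.
Terminal values V(3,·): V(3,0)=267.5800, V(3,1)=240.7700, V(3,2)=76.8800, V(3,3)=163.8100
Node (2,0) S=123.6807: V=(p*·240.7700+(1−p*)·267.5800)/1.13=223.2389; Δ=(240.7700−267.5800)/(158.3113−115.0231)=-0.6193; B=V−Δ·S=299.8389
Node (2,1) S=170.2272: V=(p*·76.8800+(1−p*)·240.7700)/1.13=130.1934; Δ=(76.8800−240.7700)/(217.8908−158.3113)=-2.7508; B=V−Δ·S=598.4506
Node (2,2) S=234.2912: V=(p*·163.8100+(1−p*)·76.8800)/1.13=111.9949; Δ=(163.8100−76.8800)/(299.8927−217.8908)=1.0601; B=V−Δ·S=-136.3765
Node (1,0) S=132.9900: V=(p*·130.1934+(1−p*)·223.2389)/1.13=150.5045; Δ=(130.1934−223.2389)/(170.2272−123.6807)=-1.9990; B=V−Δ·S=416.3488
Node (1,1) S=183.0400: V=(p*·111.9949+(1−p*)·130.1934)/1.13=106.0126; Δ=(111.9949−130.1934)/(234.2912−170.2272)=-0.2841; B=V−Δ·S=158.0083
Node (0,0) S=143.0000: V=(p*·106.0126+(1−p*)·150.5045)/1.13=110.6908; Δ=(106.0126−150.5045)/(183.0400−132.9900)=-0.8889; B=V−Δ·S=237.8103
The time-0 hedge costs 110.6908, which is the no-arbitrage price.

(0,0): Delta=-0.8889 Bond=237.8103
(1,0): Delta=-1.9990 Bond=416.3488
(1,1): Delta=-0.2841 Bond=158.0083
(2,0): Delta=-0.6193 Bond=299.8389
(2,1): Delta=-2.7508 Bond=598.4506
(2,2): Delta=1.0601 Bond=-136.3765
V0=110.6908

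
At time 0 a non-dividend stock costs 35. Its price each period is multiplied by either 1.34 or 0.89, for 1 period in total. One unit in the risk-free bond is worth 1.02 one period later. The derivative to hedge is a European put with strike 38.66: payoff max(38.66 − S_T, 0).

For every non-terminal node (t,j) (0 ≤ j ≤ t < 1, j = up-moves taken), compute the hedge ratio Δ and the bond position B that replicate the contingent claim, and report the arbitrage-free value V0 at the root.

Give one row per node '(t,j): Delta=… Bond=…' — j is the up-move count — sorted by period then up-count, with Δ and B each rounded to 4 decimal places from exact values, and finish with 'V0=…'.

(0,0): Delta=-0.4768 Bond=21.9246
V0=5.2357

Under the risk-neutral measure, an up-move has probability p* = (R−d)/(u−d) = 0.2889 and values discount at R = 1.02.
Terminal values V(1,·): V(1,0)=7.5100, V(1,1)=0.0000
Node (0,0) S=35.0000: V=(p*·0.0000+(1−p*)·7.5100)/1.02=5.2357; Δ=(0.0000−7.5100)/(46.9000−31.1500)=-0.4768; B=V−Δ·S=21.9246
The time-0 hedge costs 5.2357, which is the no-arbitrage price.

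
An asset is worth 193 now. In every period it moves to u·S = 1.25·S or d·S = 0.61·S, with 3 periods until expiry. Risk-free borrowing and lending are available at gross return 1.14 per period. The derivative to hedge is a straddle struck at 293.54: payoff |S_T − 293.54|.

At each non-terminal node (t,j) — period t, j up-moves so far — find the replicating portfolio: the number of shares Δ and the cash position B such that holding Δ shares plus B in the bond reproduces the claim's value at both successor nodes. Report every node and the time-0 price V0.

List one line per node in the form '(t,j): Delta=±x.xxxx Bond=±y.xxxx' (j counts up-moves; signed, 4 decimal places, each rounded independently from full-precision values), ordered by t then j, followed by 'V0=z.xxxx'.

Risk-neutral probability p* = (R−d)/(u−d) = (1.14−0.61)/(1.25−0.61) = 0.8281.
Terminal payoffs: V(3,0)=249.7327, V(3,1)=203.7709, V(3,2)=109.5869, V(3,3)=83.4131
  t=2,j=0: stock 71.8153 → up 89.7691 (V=203.7709), down 43.8073 (V=249.7327). Price 185.6759; hedge Δ=-1.0000, bond B=257.4912.
  t=2,j=1: stock 147.1625 → up 183.9531 (V=109.5869), down 89.7691 (V=203.7709). Price 110.3287; hedge Δ=-1.0000, bond B=257.4912.
  t=2,j=2: stock 301.5625 → up 376.9531 (V=83.4131), down 183.9531 (V=109.5869). Price 77.1156; hedge Δ=-0.1356, bond B=118.0120.
  t=1,j=0: stock 117.7300 → up 147.1625 (V=110.3287), down 71.8153 (V=185.6759). Price 108.1395; hedge Δ=-1.0000, bond B=225.8695.
  t=1,j=1: stock 241.2500 → up 301.5625 (V=77.1156), down 147.1625 (V=110.3287). Price 72.6527; hedge Δ=-0.2151, bond B=124.5483.
  t=0,j=0: stock 193.0000 → up 241.2500 (V=72.6527), down 117.7300 (V=108.1395). Price 69.0807; hedge Δ=-0.2873, bond B=124.5288.
Each (Δ,B) replicates both successor values, so the strategy is self-financing and V0 is arbitrage-free.

(0,0): Delta=-0.2873 Bond=124.5288
(1,0): Delta=-1.0000 Bond=225.8695
(1,1): Delta=-0.2151 Bond=124.5483
(2,0): Delta=-1.0000 Bond=257.4912
(2,1): Delta=-1.0000 Bond=257.4912
(2,2): Delta=-0.1356 Bond=118.0120
V0=69.0807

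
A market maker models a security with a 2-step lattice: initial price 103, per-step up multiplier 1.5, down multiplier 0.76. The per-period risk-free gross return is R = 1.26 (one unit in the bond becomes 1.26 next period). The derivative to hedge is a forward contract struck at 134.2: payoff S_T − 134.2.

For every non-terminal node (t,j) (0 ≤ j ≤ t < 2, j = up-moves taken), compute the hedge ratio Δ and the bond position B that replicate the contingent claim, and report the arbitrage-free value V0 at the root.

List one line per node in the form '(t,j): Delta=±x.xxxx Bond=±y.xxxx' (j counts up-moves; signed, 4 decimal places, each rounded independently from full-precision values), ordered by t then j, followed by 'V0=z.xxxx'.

Since d<R<u, set p* = (R−d)/(u−d) = 0.6757; price each node as the discounted p*-expectation of its children.
Payoff layer (t=2): V(2,0)=-74.7072, V(2,1)=-16.7800, V(2,2)=97.5500
(1,0): S=78.2800. Δ = (V_up−V_dn)/(S_up−S_dn) = (-16.7800−-74.7072)/(117.4200−59.4928) = 1.0000. V = [p*·-16.7800 + (1−p*)·-74.7072]/1.26 = -28.2279. B = V − Δ·S = -106.5079.
(1,1): S=154.5000. Δ = (V_up−V_dn)/(S_up−S_dn) = (97.5500−-16.7800)/(231.7500−117.4200) = 1.0000. V = [p*·97.5500 + (1−p*)·-16.7800]/1.26 = 47.9921. B = V − Δ·S = -106.5079.
(0,0): S=103.0000. Δ = (V_up−V_dn)/(S_up−S_dn) = (47.9921−-28.2279)/(154.5000−78.2800) = 1.0000. V = [p*·47.9921 + (1−p*)·-28.2279]/1.26 = 18.4699. B = V − Δ·S = -84.5301.
The time-0 hedge costs 18.4699, which is the no-arbitrage price.

(0,0): Delta=1.0000 Bond=-84.5301
(1,0): Delta=1.0000 Bond=-106.5079
(1,1): Delta=1.0000 Bond=-106.5079
V0=18.4699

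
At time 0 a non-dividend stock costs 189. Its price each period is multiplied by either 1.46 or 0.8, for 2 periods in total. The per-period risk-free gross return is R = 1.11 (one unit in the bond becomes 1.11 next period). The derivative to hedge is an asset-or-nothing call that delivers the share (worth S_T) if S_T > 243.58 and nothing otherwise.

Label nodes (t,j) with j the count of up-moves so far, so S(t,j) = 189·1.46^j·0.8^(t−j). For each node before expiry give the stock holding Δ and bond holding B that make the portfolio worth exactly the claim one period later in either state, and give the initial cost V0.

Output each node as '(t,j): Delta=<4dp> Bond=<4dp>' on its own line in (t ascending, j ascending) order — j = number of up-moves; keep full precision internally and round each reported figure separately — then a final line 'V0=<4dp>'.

(0,0): Delta=1.3666 Bond=-186.1596
(1,0): Delta=0.0000 Bond=0.0000
(1,1): Delta=2.2121 Bond=-439.9371
V0=72.1368

No-arbitrage ⇒ martingale measure with p* = (R−d)/(u−d) = 0.4697.
At expiry t=2: V(2,0)=0.0000, V(2,1)=0.0000, V(2,2)=402.8724
(1,0): S=151.2000. Δ = (V_up−V_dn)/(S_up−S_dn) = (0.0000−0.0000)/(220.7520−120.9600) = 0.0000. V = [p*·0.0000 + (1−p*)·0.0000]/1.11 = 0.0000. B = V − Δ·S = 0.0000.
(1,1): S=275.9400. Δ = (V_up−V_dn)/(S_up−S_dn) = (402.8724−0.0000)/(402.8724−220.7520) = 2.2121. V = [p*·402.8724 + (1−p*)·0.0000]/1.11 = 170.4756. B = V − Δ·S = -439.9371.
(0,0): S=189.0000. Δ = (V_up−V_dn)/(S_up−S_dn) = (170.4756−0.0000)/(275.9400−151.2000) = 1.3666. V = [p*·170.4756 + (1−p*)·0.0000]/1.11 = 72.1368. B = V − Δ·S = -186.1596.
Root portfolio cost Δ·189+B reproduces V0=72.1368.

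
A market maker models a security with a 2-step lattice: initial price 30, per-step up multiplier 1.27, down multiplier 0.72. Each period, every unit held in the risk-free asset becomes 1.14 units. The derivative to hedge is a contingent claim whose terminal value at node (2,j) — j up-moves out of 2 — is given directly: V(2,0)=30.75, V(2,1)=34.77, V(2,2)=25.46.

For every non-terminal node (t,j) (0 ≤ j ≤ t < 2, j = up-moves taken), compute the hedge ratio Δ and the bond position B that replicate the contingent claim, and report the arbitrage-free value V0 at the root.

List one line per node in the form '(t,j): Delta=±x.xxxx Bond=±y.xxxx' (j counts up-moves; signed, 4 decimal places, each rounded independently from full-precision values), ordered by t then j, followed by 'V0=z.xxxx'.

Since d<R<u, set p* = (R−d)/(u−d) = 0.7636; price each node as the discounted p*-expectation of its children.
Terminal values V(2,·): V(2,0)=30.7500, V(2,1)=34.7700, V(2,2)=25.4600
  t=1,j=0: stock 21.6000 → up 27.4320 (V=34.7700), down 15.5520 (V=30.7500). Price 29.6665; hedge Δ=0.3384, bond B=22.3574.
  t=1,j=1: stock 38.1000 → up 48.3870 (V=25.4600), down 27.4320 (V=34.7700). Price 24.2636; hedge Δ=-0.4443, bond B=41.1909.
  t=0,j=0: stock 30.0000 → up 38.1000 (V=24.2636), down 21.6000 (V=29.6665). Price 22.4041; hedge Δ=-0.3274, bond B=32.2275.
Check: Δ(0,0)·S0 + B(0,0) = 22.4041 = V0.

(0,0): Delta=-0.3274 Bond=32.2275
(1,0): Delta=0.3384 Bond=22.3574
(1,1): Delta=-0.4443 Bond=41.1909
V0=22.4041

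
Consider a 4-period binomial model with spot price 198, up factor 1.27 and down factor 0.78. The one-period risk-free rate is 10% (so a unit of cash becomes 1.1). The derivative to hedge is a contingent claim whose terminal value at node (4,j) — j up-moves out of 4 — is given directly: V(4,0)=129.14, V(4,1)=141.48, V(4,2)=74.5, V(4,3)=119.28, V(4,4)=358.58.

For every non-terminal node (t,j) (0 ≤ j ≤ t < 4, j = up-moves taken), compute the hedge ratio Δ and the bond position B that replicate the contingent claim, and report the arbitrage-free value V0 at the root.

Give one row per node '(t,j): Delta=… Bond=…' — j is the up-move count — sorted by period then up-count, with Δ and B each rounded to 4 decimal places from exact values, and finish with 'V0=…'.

No-arbitrage ⇒ martingale measure with p* = (R−d)/(u−d) = 0.6531.
Terminal values V(4,·): V(4,0)=129.1400, V(4,1)=141.4800, V(4,2)=74.5000, V(4,3)=119.2800, V(4,4)=358.5800
Node (3,0) S=93.9613: V=(p*·141.4800+(1−p*)·129.1400)/1.1=124.7262; Δ=(141.4800−129.1400)/(119.3308−73.2898)=0.2680; B=V−Δ·S=99.5425
Node (3,1) S=152.9883: V=(p*·74.5000+(1−p*)·141.4800)/1.1=88.8527; Δ=(74.5000−141.4800)/(194.2951−119.3308)=-0.8935; B=V−Δ·S=225.5466
Node (3,2) S=249.0963: V=(p*·119.2800+(1−p*)·74.5000)/1.1=94.3128; Δ=(119.2800−74.5000)/(316.3523−194.2951)=0.3669; B=V−Δ·S=2.9250
Node (3,3) S=405.5798: V=(p*·358.5800+(1−p*)·119.2800)/1.1=250.5069; Δ=(358.5800−119.2800)/(515.0864−316.3523)=1.2041; B=V−Δ·S=-237.8605
Node (2,0) S=120.4632: V=(p*·88.8527+(1−p*)·124.7262)/1.1=92.0896; Δ=(88.8527−124.7262)/(152.9883−93.9613)=-0.6077; B=V−Δ·S=165.3008
Node (2,1) S=196.1388: V=(p*·94.3128+(1−p*)·88.8527)/1.1=84.0168; Δ=(94.3128−88.8527)/(249.0963−152.9883)=0.0568; B=V−Δ·S=72.8737
Node (2,2) S=319.3542: V=(p*·250.5069+(1−p*)·94.3128)/1.1=178.4701; Δ=(250.5069−94.3128)/(405.5798−249.0963)=0.9981; B=V−Δ·S=-140.2933
Node (1,0) S=154.4400: V=(p*·84.0168+(1−p*)·92.0896)/1.1=78.9251; Δ=(84.0168−92.0896)/(196.1388−120.4632)=-0.1067; B=V−Δ·S=95.4002
Node (1,1) S=251.4600: V=(p*·178.4701+(1−p*)·84.0168)/1.1=132.4551; Δ=(178.4701−84.0168)/(319.3542−196.1388)=0.7666; B=V−Δ·S=-60.3067
Node (0,0) S=198.0000: V=(p*·132.4551+(1−p*)·78.9251)/1.1=103.5304; Δ=(132.4551−78.9251)/(251.4600−154.4400)=0.5517; B=V−Δ·S=-5.7145
Each (Δ,B) replicates both successor values, so the strategy is self-financing and V0 is arbitrage-free.

(0,0): Delta=0.5517 Bond=-5.7145
(1,0): Delta=-0.1067 Bond=95.4002
(1,1): Delta=0.7666 Bond=-60.3067
(2,0): Delta=-0.6077 Bond=165.3008
(2,1): Delta=0.0568 Bond=72.8737
(2,2): Delta=0.9981 Bond=-140.2933
(3,0): Delta=0.2680 Bond=99.5425
(3,1): Delta=-0.8935 Bond=225.5466
(3,2): Delta=0.3669 Bond=2.9250
(3,3): Delta=1.2041 Bond=-237.8605
V0=103.5304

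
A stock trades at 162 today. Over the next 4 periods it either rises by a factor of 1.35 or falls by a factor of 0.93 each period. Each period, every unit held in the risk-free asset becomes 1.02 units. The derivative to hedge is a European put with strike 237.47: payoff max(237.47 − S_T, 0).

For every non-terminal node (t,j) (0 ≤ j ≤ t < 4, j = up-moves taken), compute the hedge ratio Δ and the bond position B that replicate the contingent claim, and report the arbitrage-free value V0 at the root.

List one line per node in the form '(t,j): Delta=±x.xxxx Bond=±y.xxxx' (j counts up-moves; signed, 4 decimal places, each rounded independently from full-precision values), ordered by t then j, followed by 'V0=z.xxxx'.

(0,0): Delta=-0.7060 Bond=178.9595
(1,0): Delta=-0.8281 Bond=200.9299
(1,1): Delta=-0.3977 Bond=115.1043
(2,0): Delta=-0.9361 Bond=220.0909
(2,1): Delta=-0.5551 Bond=149.4263
(2,2): Delta=0.0000 Bond=0.0000
(3,0): Delta=-1.0000 Bond=232.8137
(3,1): Delta=-0.7748 Bond=193.9825
(3,2): Delta=0.0000 Bond=0.0000
(3,3): Delta=0.0000 Bond=0.0000
V0=64.5876

Risk-neutral probability p* = (R−d)/(u−d) = (1.02−0.93)/(1.35−0.93) = 0.2143.
At expiry t=4: V(4,0)=116.2856, V(4,1)=61.5571, V(4,2)=0.0000, V(4,3)=0.0000, V(4,4)=0.0000
  t=3,j=0: stock 130.3058 → up 175.9129 (V=61.5571), down 121.1844 (V=116.2856). Price 102.5079; hedge Δ=-1.0000, bond B=232.8137.
  t=3,j=1: stock 189.1536 → up 255.3574 (V=0.0000), down 175.9129 (V=61.5571). Price 47.4180; hedge Δ=-0.7748, bond B=193.9825.
  t=3,j=2: stock 274.5779 → up 370.6801 (V=0.0000), down 255.3574 (V=0.0000). Price 0.0000; hedge Δ=0.0000, bond B=0.0000.
  t=3,j=3: stock 398.5808 → up 538.0840 (V=0.0000), down 370.6801 (V=0.0000). Price 0.0000; hedge Δ=0.0000, bond B=0.0000.
  t=2,j=0: stock 140.1138 → up 189.1536 (V=47.4180), down 130.3058 (V=102.5079). Price 88.9244; hedge Δ=-0.9361, bond B=220.0909.
  t=2,j=1: stock 203.3910 → up 274.5779 (V=0.0000), down 189.1536 (V=47.4180). Price 36.5264; hedge Δ=-0.5551, bond B=149.4263.
  t=2,j=2: stock 295.2450 → up 398.5808 (V=0.0000), down 274.5779 (V=0.0000). Price 0.0000; hedge Δ=0.0000, bond B=0.0000.
  t=1,j=0: stock 150.6600 → up 203.3910 (V=36.5264), down 140.1138 (V=88.9244). Price 76.1728; hedge Δ=-0.8281, bond B=200.9299.
  t=1,j=1: stock 218.7000 → up 295.2450 (V=0.0000), down 203.3910 (V=36.5264). Price 28.1366; hedge Δ=-0.3977, bond B=115.1043.
  t=0,j=0: stock 162.0000 → up 218.7000 (V=28.1366), down 150.6600 (V=76.1728). Price 64.5876; hedge Δ=-0.7060, bond B=178.9595.
Each (Δ,B) replicates both successor values, so the strategy is self-financing and V0 is arbitrage-free.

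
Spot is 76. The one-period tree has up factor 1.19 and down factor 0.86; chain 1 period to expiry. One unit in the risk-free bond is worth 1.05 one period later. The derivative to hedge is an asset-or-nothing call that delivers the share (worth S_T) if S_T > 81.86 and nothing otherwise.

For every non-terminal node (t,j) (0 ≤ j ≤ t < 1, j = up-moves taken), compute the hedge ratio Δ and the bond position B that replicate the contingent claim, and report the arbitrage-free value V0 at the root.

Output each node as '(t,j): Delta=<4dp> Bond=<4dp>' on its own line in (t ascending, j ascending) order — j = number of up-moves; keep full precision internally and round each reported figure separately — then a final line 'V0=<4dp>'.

Under the risk-neutral measure, an up-move has probability p* = (R−d)/(u−d) = 0.5758 and values discount at R = 1.05.
At expiry t=1: V(1,0)=0.0000, V(1,1)=90.4400
(0,0): S=76.0000. Δ = (V_up−V_dn)/(S_up−S_dn) = (90.4400−0.0000)/(90.4400−65.3600) = 3.6061. V = [p*·90.4400 + (1−p*)·0.0000]/1.05 = 49.5919. B = V − Δ·S = -224.4687.
The time-0 hedge costs 49.5919, which is the no-arbitrage price.

(0,0): Delta=3.6061 Bond=-224.4687
V0=49.5919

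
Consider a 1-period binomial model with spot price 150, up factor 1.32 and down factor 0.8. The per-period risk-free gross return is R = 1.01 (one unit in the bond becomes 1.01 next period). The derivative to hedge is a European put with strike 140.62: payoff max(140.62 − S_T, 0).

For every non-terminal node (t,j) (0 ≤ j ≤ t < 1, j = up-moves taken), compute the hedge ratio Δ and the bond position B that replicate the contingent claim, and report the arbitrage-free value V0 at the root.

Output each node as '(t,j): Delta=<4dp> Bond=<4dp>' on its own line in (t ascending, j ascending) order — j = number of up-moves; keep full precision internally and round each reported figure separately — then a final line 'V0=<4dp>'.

Under the risk-neutral measure, an up-move has probability p* = (R−d)/(u−d) = 0.4038 and values discount at R = 1.01.
Terminal payoffs: V(1,0)=20.6200, V(1,1)=0.0000
Node (0,0) S=150.0000: V=(p*·0.0000+(1−p*)·20.6200)/1.01=12.1710; Δ=(0.0000−20.6200)/(198.0000−120.0000)=-0.2644; B=V−Δ·S=51.8248
Root portfolio cost Δ·150+B reproduces V0=12.1710.

(0,0): Delta=-0.2644 Bond=51.8248
V0=12.1710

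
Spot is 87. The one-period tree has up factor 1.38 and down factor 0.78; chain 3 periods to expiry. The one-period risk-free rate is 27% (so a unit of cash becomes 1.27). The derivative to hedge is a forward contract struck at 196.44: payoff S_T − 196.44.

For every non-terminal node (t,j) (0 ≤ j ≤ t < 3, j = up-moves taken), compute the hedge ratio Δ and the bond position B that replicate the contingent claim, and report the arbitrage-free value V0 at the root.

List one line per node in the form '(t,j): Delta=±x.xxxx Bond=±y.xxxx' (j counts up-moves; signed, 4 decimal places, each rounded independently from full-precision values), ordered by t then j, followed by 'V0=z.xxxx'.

(0,0): Delta=1.0000 Bond=-95.9000
(1,0): Delta=1.0000 Bond=-121.7930
(1,1): Delta=1.0000 Bond=-121.7930
(2,0): Delta=1.0000 Bond=-154.6772
(2,1): Delta=1.0000 Bond=-154.6772
(2,2): Delta=1.0000 Bond=-154.6772
V0=-8.9000

No-arbitrage ⇒ martingale measure with p* = (R−d)/(u−d) = 0.8167.
At expiry t=3: V(3,0)=-155.1540, V(3,1)=-123.3955, V(3,2)=-67.2074, V(3,3)=32.2023
(2,0): S=52.9308. Δ = (V_up−V_dn)/(S_up−S_dn) = (-123.3955−-155.1540)/(73.0445−41.2860) = 1.0000. V = [p*·-123.3955 + (1−p*)·-155.1540]/1.27 = -101.7464. B = V − Δ·S = -154.6772.
(2,1): S=93.6468. Δ = (V_up−V_dn)/(S_up−S_dn) = (-67.2074−-123.3955)/(129.2326−73.0445) = 1.0000. V = [p*·-67.2074 + (1−p*)·-123.3955]/1.27 = -61.0304. B = V − Δ·S = -154.6772.
(2,2): S=165.6828. Δ = (V_up−V_dn)/(S_up−S_dn) = (32.2023−-67.2074)/(228.6423−129.2326) = 1.0000. V = [p*·32.2023 + (1−p*)·-67.2074]/1.27 = 11.0056. B = V − Δ·S = -154.6772.
(1,0): S=67.8600. Δ = (V_up−V_dn)/(S_up−S_dn) = (-61.0304−-101.7464)/(93.6468−52.9308) = 1.0000. V = [p*·-61.0304 + (1−p*)·-101.7464]/1.27 = -53.9330. B = V − Δ·S = -121.7930.
(1,1): S=120.0600. Δ = (V_up−V_dn)/(S_up−S_dn) = (11.0056−-61.0304)/(165.6828−93.6468) = 1.0000. V = [p*·11.0056 + (1−p*)·-61.0304]/1.27 = -1.7330. B = V − Δ·S = -121.7930.
(0,0): S=87.0000. Δ = (V_up−V_dn)/(S_up−S_dn) = (-1.7330−-53.9330)/(120.0600−67.8600) = 1.0000. V = [p*·-1.7330 + (1−p*)·-53.9330]/1.27 = -8.9000. B = V − Δ·S = -95.9000.
Check: Δ(0,0)·S0 + B(0,0) = -8.9000 = V0.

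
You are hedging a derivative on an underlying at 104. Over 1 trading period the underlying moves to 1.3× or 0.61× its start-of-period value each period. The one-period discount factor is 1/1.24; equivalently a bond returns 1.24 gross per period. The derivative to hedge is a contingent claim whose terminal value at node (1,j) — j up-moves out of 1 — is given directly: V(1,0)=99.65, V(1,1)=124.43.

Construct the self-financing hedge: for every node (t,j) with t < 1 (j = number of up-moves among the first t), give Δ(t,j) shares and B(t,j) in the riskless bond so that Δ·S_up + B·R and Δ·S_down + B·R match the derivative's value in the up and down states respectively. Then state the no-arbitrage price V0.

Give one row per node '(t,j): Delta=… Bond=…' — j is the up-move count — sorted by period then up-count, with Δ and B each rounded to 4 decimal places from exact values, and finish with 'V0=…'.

Under the risk-neutral measure, an up-move has probability p* = (R−d)/(u−d) = 0.9130 and values discount at R = 1.24.
At expiry t=1: V(1,0)=99.6500, V(1,1)=124.4300
  t=0,j=0: stock 104.0000 → up 135.2000 (V=124.4300), down 63.4400 (V=99.6500). Price 98.6090; hedge Δ=0.3453, bond B=62.6960.
Check: Δ(0,0)·S0 + B(0,0) = 98.6090 = V0.

(0,0): Delta=0.3453 Bond=62.6960
V0=98.6090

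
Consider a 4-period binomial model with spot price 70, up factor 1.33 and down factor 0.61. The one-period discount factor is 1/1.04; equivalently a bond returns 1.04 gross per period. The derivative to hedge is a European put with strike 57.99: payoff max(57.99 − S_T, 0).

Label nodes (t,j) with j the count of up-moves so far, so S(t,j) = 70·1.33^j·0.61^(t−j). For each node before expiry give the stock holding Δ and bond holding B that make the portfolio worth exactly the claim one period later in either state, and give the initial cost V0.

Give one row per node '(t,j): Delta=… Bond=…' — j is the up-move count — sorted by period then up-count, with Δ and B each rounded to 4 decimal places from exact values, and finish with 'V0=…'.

(0,0): Delta=-0.2316 Bond=25.7560
(1,0): Delta=-0.5445 Bond=40.1444
(1,1): Delta=-0.1349 Bond=17.7771
(2,0): Delta=-1.0000 Bond=53.6150
(2,1): Delta=-0.4036 Bond=33.7484
(2,2): Delta=-0.0518 Bond=8.1965
(3,0): Delta=-1.0000 Bond=55.7596
(3,1): Delta=-1.0000 Bond=55.7596
(3,2): Delta=-0.2191 Bond=21.1639
(3,3): Delta=0.0000 Bond=0.0000
V0=9.5408

No-arbitrage ⇒ martingale measure with p* = (R−d)/(u−d) = 0.5972.
At expiry t=4: V(4,0)=48.2979, V(4,1)=36.8581, V(4,2)=11.9155, V(4,3)=0.0000, V(4,4)=0.0000
Node (3,0) S=15.8887: V=(p*·36.8581+(1−p*)·48.2979)/1.04=39.8709; Δ=(36.8581−48.2979)/(21.1319−9.6921)=-1.0000; B=V−Δ·S=55.7596
Node (3,1) S=34.6425: V=(p*·11.9155+(1−p*)·36.8581)/1.04=21.1171; Δ=(11.9155−36.8581)/(46.0745−21.1319)=-1.0000; B=V−Δ·S=55.7596
Node (3,2) S=75.5320: V=(p*·0.0000+(1−p*)·11.9155)/1.04=4.6147; Δ=(0.0000−11.9155)/(100.4576−46.0745)=-0.2191; B=V−Δ·S=21.1639
Node (3,3) S=164.6846: V=(p*·0.0000+(1−p*)·0.0000)/1.04=0.0000; Δ=(0.0000−0.0000)/(219.0305−100.4576)=0.0000; B=V−Δ·S=0.0000
Node (2,0) S=26.0470: V=(p*·21.1171+(1−p*)·39.8709)/1.04=27.5680; Δ=(21.1171−39.8709)/(34.6425−15.8887)=-1.0000; B=V−Δ·S=53.6150
Node (2,1) S=56.7910: V=(p*·4.6147+(1−p*)·21.1171)/1.04=10.8284; Δ=(4.6147−21.1171)/(75.5320−34.6425)=-0.4036; B=V−Δ·S=33.7484
Node (2,2) S=123.8230: V=(p*·0.0000+(1−p*)·4.6147)/1.04=1.7872; Δ=(0.0000−4.6147)/(164.6846−75.5320)=-0.0518; B=V−Δ·S=8.1965
Node (1,0) S=42.7000: V=(p*·10.8284+(1−p*)·27.5680)/1.04=16.8949; Δ=(10.8284−27.5680)/(56.7910−26.0470)=-0.5445; B=V−Δ·S=40.1444
Node (1,1) S=93.1000: V=(p*·1.7872+(1−p*)·10.8284)/1.04=5.2200; Δ=(1.7872−10.8284)/(123.8230−56.7910)=-0.1349; B=V−Δ·S=17.7771
Node (0,0) S=70.0000: V=(p*·5.2200+(1−p*)·16.8949)/1.04=9.5408; Δ=(5.2200−16.8949)/(93.1000−42.7000)=-0.2316; B=V−Δ·S=25.7560
The time-0 hedge costs 9.5408, which is the no-arbitrage price.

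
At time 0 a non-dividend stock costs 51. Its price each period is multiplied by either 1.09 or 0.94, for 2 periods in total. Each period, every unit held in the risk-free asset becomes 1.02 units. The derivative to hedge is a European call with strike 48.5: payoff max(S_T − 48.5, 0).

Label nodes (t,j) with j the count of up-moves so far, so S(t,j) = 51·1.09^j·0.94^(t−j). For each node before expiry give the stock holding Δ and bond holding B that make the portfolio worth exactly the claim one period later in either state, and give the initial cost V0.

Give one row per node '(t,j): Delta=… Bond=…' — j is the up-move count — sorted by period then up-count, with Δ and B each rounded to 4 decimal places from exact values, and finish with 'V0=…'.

Under the risk-neutral measure, an up-move has probability p* = (R−d)/(u−d) = 0.5333 and values discount at R = 1.02.
Terminal payoffs: V(2,0)=0.0000, V(2,1)=3.7546, V(2,2)=12.0931
Node (1,0) S=47.9400: V=(p*·3.7546+(1−p*)·0.0000)/1.02=1.9632; Δ=(3.7546−0.0000)/(52.2546−45.0636)=0.5221; B=V−Δ·S=-23.0675
Node (1,1) S=55.5900: V=(p*·12.0931+(1−p*)·3.7546)/1.02=8.0410; Δ=(12.0931−3.7546)/(60.5931−52.2546)=1.0000; B=V−Δ·S=-47.5490
Node (0,0) S=51.0000: V=(p*·8.0410+(1−p*)·1.9632)/1.02=5.1026; Δ=(8.0410−1.9632)/(55.5900−47.9400)=0.7945; B=V−Δ·S=-35.4160
Each (Δ,B) replicates both successor values, so the strategy is self-financing and V0 is arbitrage-free.

(0,0): Delta=0.7945 Bond=-35.4160
(1,0): Delta=0.5221 Bond=-23.0675
(1,1): Delta=1.0000 Bond=-47.5490
V0=5.1026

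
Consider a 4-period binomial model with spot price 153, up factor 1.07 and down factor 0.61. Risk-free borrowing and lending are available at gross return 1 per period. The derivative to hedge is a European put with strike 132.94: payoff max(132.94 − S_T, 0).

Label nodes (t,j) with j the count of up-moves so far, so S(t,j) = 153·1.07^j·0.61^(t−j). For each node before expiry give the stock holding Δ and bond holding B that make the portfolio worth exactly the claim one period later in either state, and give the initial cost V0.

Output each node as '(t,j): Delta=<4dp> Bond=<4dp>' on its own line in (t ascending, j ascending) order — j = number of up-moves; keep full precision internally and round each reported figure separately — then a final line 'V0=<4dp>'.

(0,0): Delta=-0.4145 Bond=78.2995
(1,0): Delta=-1.0000 Bond=132.9400
(1,1): Delta=-0.3546 Bond=68.4922
(2,0): Delta=-1.0000 Bond=132.9400
(2,1): Delta=-1.0000 Bond=132.9400
(2,2): Delta=-0.2886 Bond=56.9247
(3,0): Delta=-1.0000 Bond=132.9400
(3,1): Delta=-1.0000 Bond=132.9400
(3,2): Delta=-1.0000 Bond=132.9400
(3,3): Delta=-0.2158 Bond=43.2809
V0=14.8741

No-arbitrage ⇒ martingale measure with p* = (R−d)/(u−d) = 0.8478.
At expiry t=4: V(4,0)=111.7559, V(4,1)=95.7809, V(4,2)=67.7594, V(4,3)=18.6067, V(4,4)=0.0000
  t=3,j=0: stock 34.7281 → up 37.1591 (V=95.7809), down 21.1841 (V=111.7559). Price 98.2119; hedge Δ=-1.0000, bond B=132.9400.
  t=3,j=1: stock 60.9165 → up 65.1806 (V=67.7594), down 37.1591 (V=95.7809). Price 72.0235; hedge Δ=-1.0000, bond B=132.9400.
  t=3,j=2: stock 106.8535 → up 114.3333 (V=18.6067), down 65.1806 (V=67.7594). Price 26.0865; hedge Δ=-1.0000, bond B=132.9400.
  t=3,j=3: stock 187.4316 → up 200.5518 (V=0.0000), down 114.3333 (V=18.6067). Price 2.8315; hedge Δ=-0.2158, bond B=43.2809.
  t=2,j=0: stock 56.9313 → up 60.9165 (V=72.0235), down 34.7281 (V=98.2119). Price 76.0087; hedge Δ=-1.0000, bond B=132.9400.
  t=2,j=1: stock 99.8631 → up 106.8535 (V=26.0865), down 60.9165 (V=72.0235). Price 33.0769; hedge Δ=-1.0000, bond B=132.9400.
  t=2,j=2: stock 175.1697 → up 187.4316 (V=2.8315), down 106.8535 (V=26.0865). Price 6.3703; hedge Δ=-0.2886, bond B=56.9247.
  t=1,j=0: stock 93.3300 → up 99.8631 (V=33.0769), down 56.9313 (V=76.0087). Price 39.6100; hedge Δ=-1.0000, bond B=132.9400.
  t=1,j=1: stock 163.7100 → up 175.1697 (V=6.3703), down 99.8631 (V=33.0769). Price 10.4343; hedge Δ=-0.3546, bond B=68.4922.
  t=0,j=0: stock 153.0000 → up 163.7100 (V=10.4343), down 93.3300 (V=39.6100). Price 14.8741; hedge Δ=-0.4145, bond B=78.2995.
The time-0 hedge costs 14.8741, which is the no-arbitrage price.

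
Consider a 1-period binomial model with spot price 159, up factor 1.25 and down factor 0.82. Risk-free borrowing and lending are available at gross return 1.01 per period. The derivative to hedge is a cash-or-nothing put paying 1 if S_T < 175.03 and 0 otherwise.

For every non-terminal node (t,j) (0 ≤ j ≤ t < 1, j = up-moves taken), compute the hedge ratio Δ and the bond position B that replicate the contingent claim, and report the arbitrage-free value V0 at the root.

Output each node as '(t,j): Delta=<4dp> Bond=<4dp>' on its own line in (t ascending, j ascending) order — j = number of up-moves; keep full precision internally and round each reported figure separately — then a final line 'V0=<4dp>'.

(0,0): Delta=-0.0146 Bond=2.8782
V0=0.5526

Under the risk-neutral measure, an up-move has probability p* = (R−d)/(u−d) = 0.4419 and values discount at R = 1.01.
Terminal values V(1,·): V(1,0)=1.0000, V(1,1)=0.0000
Node (0,0) S=159.0000: V=(p*·0.0000+(1−p*)·1.0000)/1.01=0.5526; Δ=(0.0000−1.0000)/(198.7500−130.3800)=-0.0146; B=V−Δ·S=2.8782
The time-0 hedge costs 0.5526, which is the no-arbitrage price.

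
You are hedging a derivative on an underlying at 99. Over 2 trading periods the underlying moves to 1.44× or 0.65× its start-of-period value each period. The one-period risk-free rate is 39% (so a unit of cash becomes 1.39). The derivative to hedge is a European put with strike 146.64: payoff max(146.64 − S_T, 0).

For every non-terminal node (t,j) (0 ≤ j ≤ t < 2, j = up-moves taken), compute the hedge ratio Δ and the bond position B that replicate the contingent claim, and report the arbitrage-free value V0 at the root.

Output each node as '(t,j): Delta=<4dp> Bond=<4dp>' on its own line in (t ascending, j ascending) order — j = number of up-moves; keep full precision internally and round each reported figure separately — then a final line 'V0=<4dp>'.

No-arbitrage ⇒ martingale measure with p* = (R−d)/(u−d) = 0.9367.
Payoff layer (t=2): V(2,0)=104.8125, V(2,1)=53.9760, V(2,2)=0.0000
(1,0): S=64.3500. Δ = (V_up−V_dn)/(S_up−S_dn) = (53.9760−104.8125)/(92.6640−41.8275) = -1.0000. V = [p*·53.9760 + (1−p*)·104.8125]/1.39 = 41.1464. B = V − Δ·S = 105.4964.
(1,1): S=142.5600. Δ = (V_up−V_dn)/(S_up−S_dn) = (0.0000−53.9760)/(205.2864−92.6640) = -0.4793. V = [p*·0.0000 + (1−p*)·53.9760]/1.39 = 2.4577. B = V − Δ·S = 70.7818.
(0,0): S=99.0000. Δ = (V_up−V_dn)/(S_up−S_dn) = (2.4577−41.1464)/(142.5600−64.3500) = -0.4947. V = [p*·2.4577 + (1−p*)·41.1464]/1.39 = 3.5297. B = V − Δ·S = 52.5028.
Each (Δ,B) replicates both successor values, so the strategy is self-financing and V0 is arbitrage-free.

(0,0): Delta=-0.4947 Bond=52.5028
(1,0): Delta=-1.0000 Bond=105.4964
(1,1): Delta=-0.4793 Bond=70.7818
V0=3.5297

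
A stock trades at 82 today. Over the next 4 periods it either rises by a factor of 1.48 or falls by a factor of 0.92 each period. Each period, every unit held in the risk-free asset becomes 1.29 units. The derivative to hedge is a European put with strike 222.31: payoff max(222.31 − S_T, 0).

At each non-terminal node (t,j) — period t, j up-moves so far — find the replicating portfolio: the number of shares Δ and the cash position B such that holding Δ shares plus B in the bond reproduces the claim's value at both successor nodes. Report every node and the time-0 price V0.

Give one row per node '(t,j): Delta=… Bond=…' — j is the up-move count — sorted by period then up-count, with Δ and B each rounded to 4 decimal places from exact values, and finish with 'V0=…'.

(0,0): Delta=-0.4641 Bond=51.2584
(1,0): Delta=-0.8618 Bond=96.1258
(1,1): Delta=-0.3372 Bond=50.7167
(2,0): Delta=-1.0000 Bond=133.5917
(2,1): Delta=-0.8177 Bond=119.0780
(2,2): Delta=-0.1838 Bond=37.8728
(3,0): Delta=-1.0000 Bond=172.3333
(3,1): Delta=-1.0000 Bond=172.3333
(3,2): Delta=-0.7595 Bond=143.9962
(3,3): Delta=0.0000 Bond=0.0000
V0=13.1995

Risk-neutral probability p* = (R−d)/(u−d) = (1.29−0.92)/(1.48−0.92) = 0.6607.
At expiry t=4: V(4,0)=163.5658, V(4,1)=127.8084, V(4,2)=70.2857, V(4,3)=0.0000, V(4,4)=0.0000
  t=3,j=0: stock 63.8524 → up 94.5016 (V=127.8084), down 58.7442 (V=163.5658). Price 108.4809; hedge Δ=-1.0000, bond B=172.3333.
  t=3,j=1: stock 102.7191 → up 152.0243 (V=70.2857), down 94.5016 (V=127.8084). Price 69.6142; hedge Δ=-1.0000, bond B=172.3333.
  t=3,j=2: stock 165.2438 → up 244.5608 (V=0.0000), down 152.0243 (V=70.2857). Price 18.4860; hedge Δ=-0.7595, bond B=143.9962.
  t=3,j=3: stock 265.8269 → up 393.4239 (V=0.0000), down 244.5608 (V=0.0000). Price 0.0000; hedge Δ=0.0000, bond B=0.0000.
  t=2,j=0: stock 69.4048 → up 102.7191 (V=69.6142), down 63.8524 (V=108.4809). Price 64.1869; hedge Δ=-1.0000, bond B=133.5917.
  t=2,j=1: stock 111.6512 → up 165.2438 (V=18.4860), down 102.7191 (V=69.6142). Price 27.7776; hedge Δ=-0.8177, bond B=119.0780.
  t=2,j=2: stock 179.6128 → up 265.8269 (V=0.0000), down 165.2438 (V=18.4860). Price 4.8620; hedge Δ=-0.1838, bond B=37.8728.
  t=1,j=0: stock 75.4400 → up 111.6512 (V=27.7776), down 69.4048 (V=64.1869). Price 31.1091; hedge Δ=-0.8618, bond B=96.1258.
  t=1,j=1: stock 121.3600 → up 179.6128 (V=4.8620), down 111.6512 (V=27.7776). Price 9.7961; hedge Δ=-0.3372, bond B=50.7167.
  t=0,j=0: stock 82.0000 → up 121.3600 (V=9.7961), down 75.4400 (V=31.1091). Price 13.1995; hedge Δ=-0.4641, bond B=51.2584.
Check: Δ(0,0)·S0 + B(0,0) = 13.1995 = V0.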